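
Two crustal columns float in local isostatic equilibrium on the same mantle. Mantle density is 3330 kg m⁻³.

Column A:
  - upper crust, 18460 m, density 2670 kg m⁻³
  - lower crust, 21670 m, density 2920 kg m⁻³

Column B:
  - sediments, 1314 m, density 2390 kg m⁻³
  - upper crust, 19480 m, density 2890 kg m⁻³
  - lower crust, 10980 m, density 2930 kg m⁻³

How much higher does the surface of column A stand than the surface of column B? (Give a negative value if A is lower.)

2060 m

For any compensation level in the mantle, the mantle terms cancel and isostasy reduces to e = (Σt_A − Σt_B) − (Σ(ρt)_A − Σ(ρt)_B) / ρ_m.
Σt_A = 40130 m; Σt_B = 31774 m; Σ(ρt)_A = 112564600; Σ(ρt)_B = 91609060 (in m·kg m⁻³).
e = (40130 − 31774) − (112564600 − 91609060) / 3330 = 2060 m.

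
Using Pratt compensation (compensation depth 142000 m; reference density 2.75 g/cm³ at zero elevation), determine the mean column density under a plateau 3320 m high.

2.69 g/cm³

Pratt balance: ρ_ref D = ρ (D + h).
ρ = ρ_ref D/(D + h) = 2.75 × 142000 m/(142000 m + 3320 m) = 2.69 g/cm³.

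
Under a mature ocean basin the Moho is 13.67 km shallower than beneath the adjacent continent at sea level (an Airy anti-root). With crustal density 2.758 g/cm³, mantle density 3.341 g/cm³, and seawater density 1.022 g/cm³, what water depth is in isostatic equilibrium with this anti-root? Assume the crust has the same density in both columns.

4.59 km

Replacing a thickness d of crust by seawater at the top must be balanced by replacing crust with mantle at the base: d (ρ_c − ρ_w) = a (ρ_m − ρ_c).
d = a (ρ_m − ρ_c)/(ρ_c − ρ_w) = 13.67 km × 0.583/1.736 = 4.59 km.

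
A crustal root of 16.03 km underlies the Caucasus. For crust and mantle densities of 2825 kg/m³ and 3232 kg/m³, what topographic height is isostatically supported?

2.31 km

For local isostatic compensation: ρ_c h = (ρ_m − ρ_c) r.
h = r (ρ_m − ρ_c) / ρ_c = 16.03 km × (3232 − 2825) / 2825 = 2.31 km.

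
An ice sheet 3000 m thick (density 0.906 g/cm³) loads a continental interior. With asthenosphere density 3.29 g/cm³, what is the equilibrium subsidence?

Balancing pressure at the compensation depth: the ice load ρ_ice t is balanced by mantle displaced below, ρ_m s.
s = t ρ_ice / ρ_m = 3000 m × 0.906/3.29 = 826 m.

826 m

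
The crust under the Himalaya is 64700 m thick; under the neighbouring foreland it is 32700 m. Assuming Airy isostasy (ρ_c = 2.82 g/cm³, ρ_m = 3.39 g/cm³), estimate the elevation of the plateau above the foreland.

5380 m

Excess crust Δ = 64700 m − 32700 m = 32000 m, split between elevation h and root r with h + r = Δ.
Airy balance ρ_c h = (ρ_m − ρ_c) r gives r = h ρ_c/(ρ_m − ρ_c), so h (1 + ρ_c/(ρ_m − ρ_c)) = Δ, i.e. h = Δ (ρ_m − ρ_c)/ρ_m.
h = 32000 m × 0.57/3.39 = 5380 m.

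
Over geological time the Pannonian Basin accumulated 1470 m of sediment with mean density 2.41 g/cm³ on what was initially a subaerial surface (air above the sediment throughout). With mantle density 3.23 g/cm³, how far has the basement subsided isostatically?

Subaerial load: s = t ρ_sed / ρ_m = 1470 m × 2.41/3.23 = 1100 m.

1100 m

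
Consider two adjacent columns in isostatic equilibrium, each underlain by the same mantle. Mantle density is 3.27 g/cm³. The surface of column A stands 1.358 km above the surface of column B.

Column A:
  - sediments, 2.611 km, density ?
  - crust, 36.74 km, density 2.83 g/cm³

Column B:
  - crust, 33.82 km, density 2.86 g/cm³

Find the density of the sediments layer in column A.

Take the compensation level at the base of the deeper column (depth z_c below the surface of column A) and equate Σ ρ_i t_i down to z_c; mantle fills any gap and the z_c terms cancel.
Column A: 2.611×ρ + 36.74×2.83 + (z_c − 39.351)×3.27
Column B: 1.358×0 + 33.82×2.86 + (z_c − 1.358 − 33.82)×3.27
The z_c×3.27 term appears on both sides and cancels. Collect the known terms of each column as K = Σ(ρt)_known − 3.27 × (depth of known layers): K_A = 103.9742 − 3.27×39.351 = −24.70357; K_B = 96.7252 − 3.27×(1.358 + 33.82) = −18.30686.
Balance: K_A + 2.611×ρ = K_B, so ρ = (K_B − K_A)/2.611 = 6.39671/2.611 = 2.45 g/cm³.

2.45 g/cm³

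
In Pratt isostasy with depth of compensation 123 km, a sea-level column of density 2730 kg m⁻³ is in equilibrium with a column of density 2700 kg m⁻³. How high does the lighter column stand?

1.37 km

ρ_ref D = ρ (D + h) → h = D (ρ_ref − ρ)/ρ.
h = 123 km × (2730 − 2700)/2700 = 1.37 km.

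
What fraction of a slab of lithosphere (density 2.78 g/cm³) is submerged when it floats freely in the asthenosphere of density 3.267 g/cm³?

0.851

Submerged fraction = ρ_obj/ρ_fluid = 2.78/3.267 = 0.851.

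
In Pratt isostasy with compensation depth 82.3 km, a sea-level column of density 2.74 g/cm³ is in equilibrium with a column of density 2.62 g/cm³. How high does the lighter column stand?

ρ_ref D = ρ (D + h) → h = D (ρ_ref − ρ)/ρ.
h = 82.3 km × (2.74 − 2.62)/2.62 = 3.77 km.

3.77 km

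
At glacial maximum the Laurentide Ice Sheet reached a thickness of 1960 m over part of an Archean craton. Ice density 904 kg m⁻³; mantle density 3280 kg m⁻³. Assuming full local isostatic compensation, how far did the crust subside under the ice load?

540 m

Balancing pressure at the compensation depth: the ice load ρ_ice t is balanced by mantle displaced below, ρ_m s.
s = t ρ_ice / ρ_m = 1960 m × 904/3280 = 540 m.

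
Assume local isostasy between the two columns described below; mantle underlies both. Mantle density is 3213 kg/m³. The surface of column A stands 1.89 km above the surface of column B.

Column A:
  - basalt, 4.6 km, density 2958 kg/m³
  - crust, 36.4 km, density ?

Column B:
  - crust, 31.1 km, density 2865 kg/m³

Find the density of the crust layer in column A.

2780 kg/m³

Take the compensation level at the base of the deeper column (depth z_c below the surface of column A) and equate Σ ρ_i t_i down to z_c; mantle fills any gap and the z_c terms cancel.
Column A: 4.6×2958 + 36.4×ρ + (z_c − 41)×3213
Column B: 1.89×0 + 31.1×2865 + (z_c − 1.89 − 31.1)×3213
The z_c×3213 term appears on both sides and cancels. Collect the known terms of each column as K = Σ(ρt)_known − 3213 × (depth of known layers): K_A = 13606.8 − 3213×41 = −118126.2; K_B = 89101.5 − 3213×(1.89 + 31.1) = −16895.37.
Balance: K_A + 36.4×ρ = K_B, so ρ = (K_B − K_A)/36.4 = 101231/36.4 = 2780 kg/m³.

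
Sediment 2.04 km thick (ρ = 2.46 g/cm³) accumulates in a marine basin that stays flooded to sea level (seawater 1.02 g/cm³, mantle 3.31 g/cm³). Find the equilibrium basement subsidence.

1.28 km

Submarine loading: the sediment displaces seawater, and the subsidence is in turn flooded, so s (ρ_m − ρ_w) = t (ρ_sed − ρ_w).
s = 2.04 km × (2.46 − 1.02) / (3.31 − 1.02) = 1.28 km.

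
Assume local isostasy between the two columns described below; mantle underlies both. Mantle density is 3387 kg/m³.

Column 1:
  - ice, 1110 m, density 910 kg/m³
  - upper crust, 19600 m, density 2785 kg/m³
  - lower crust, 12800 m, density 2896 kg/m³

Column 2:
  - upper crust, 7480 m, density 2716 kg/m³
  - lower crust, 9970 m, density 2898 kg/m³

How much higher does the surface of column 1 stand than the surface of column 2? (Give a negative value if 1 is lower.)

3230 m

For any compensation level in the mantle, the mantle terms cancel and isostasy reduces to e = (Σt_1 − Σt_2) − (Σ(ρt)_1 − Σ(ρt)_2) / ρ_m.
Σt_1 = 33510 m; Σt_2 = 17450 m; Σ(ρt)_1 = 92664900; Σ(ρt)_2 = 49208740 (in m·kg/m³).
e = (33510 − 17450) − (92664900 − 49208740) / 3387 = 3230 m.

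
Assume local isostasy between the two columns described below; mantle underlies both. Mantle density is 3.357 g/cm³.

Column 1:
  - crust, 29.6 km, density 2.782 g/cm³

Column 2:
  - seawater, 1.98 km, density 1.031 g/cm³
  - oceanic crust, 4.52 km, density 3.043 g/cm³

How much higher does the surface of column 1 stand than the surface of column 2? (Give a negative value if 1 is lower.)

For any compensation level in the mantle, the mantle terms cancel and isostasy reduces to e = (Σt_1 − Σt_2) − (Σ(ρt)_1 − Σ(ρt)_2) / ρ_m.
Σt_1 = 29.6 km; Σt_2 = 6.5 km; Σ(ρt)_1 = 82.3472; Σ(ρt)_2 = 15.79574 (in km·g/cm³).
e = (29.6 − 6.5) − (82.3472 − 15.79574) / 3.357 = 3.28 km.

3.28 km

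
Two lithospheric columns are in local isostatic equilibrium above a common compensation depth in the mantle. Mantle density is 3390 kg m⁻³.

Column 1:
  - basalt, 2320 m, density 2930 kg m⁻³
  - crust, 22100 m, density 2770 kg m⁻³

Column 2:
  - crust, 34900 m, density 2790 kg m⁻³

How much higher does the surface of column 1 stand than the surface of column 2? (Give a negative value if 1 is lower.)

−1820 m

For any compensation level in the mantle, the mantle terms cancel and isostasy reduces to e = (Σt_1 − Σt_2) − (Σ(ρt)_1 − Σ(ρt)_2) / ρ_m.
Σt_1 = 24420 m; Σt_2 = 34900 m; Σ(ρt)_1 = 68014600; Σ(ρt)_2 = 97371000 (in m·kg m⁻³).
e = (24420 − 34900) − (68014600 − 97371000) / 3390 = −1820 m.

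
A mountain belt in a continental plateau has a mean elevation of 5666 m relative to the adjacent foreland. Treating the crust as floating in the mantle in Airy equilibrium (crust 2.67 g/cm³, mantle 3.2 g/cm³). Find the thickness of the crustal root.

For local isostatic compensation: the weight of the topography is balanced by the buoyancy of the root, ρ_c h = (ρ_m − ρ_c) r.
r = h · ρ_c / (ρ_m − ρ_c) = 5666 m × 2.67 / (3.2 − 2.67) = 28500 m.

28500 m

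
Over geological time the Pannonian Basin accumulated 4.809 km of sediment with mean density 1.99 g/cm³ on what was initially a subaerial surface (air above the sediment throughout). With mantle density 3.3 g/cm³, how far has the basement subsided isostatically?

Subaerial load: s = t ρ_sed / ρ_m = 4.809 km × 1.99/3.3 = 2.9 km.

2.9 km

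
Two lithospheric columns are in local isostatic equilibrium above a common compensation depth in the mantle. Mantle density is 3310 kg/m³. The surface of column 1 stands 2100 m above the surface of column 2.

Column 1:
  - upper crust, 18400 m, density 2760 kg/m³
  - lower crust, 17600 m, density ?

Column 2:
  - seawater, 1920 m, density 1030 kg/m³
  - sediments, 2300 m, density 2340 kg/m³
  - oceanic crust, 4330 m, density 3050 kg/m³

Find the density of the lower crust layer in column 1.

Take the compensation level at the base of the deeper column (depth z_c below the surface of column 1) and equate Σ ρ_i t_i down to z_c; mantle fills any gap and the z_c terms cancel.
Column 1: 18400×2760 + 17600×ρ + (z_c − 36000)×3310
Column 2: 2100×0 + 1920×1030 + 2300×2340 + 4330×3050 + (z_c − 2100 − 8550)×3310
The z_c×3310 term appears on both sides and cancels. Collect the known terms of each column as K = Σ(ρt)_known − 3310 × (depth of known layers): K_1 = 50784000 − 3310×36000 = −68376000; K_2 = 20566100 − 3310×(2100 + 8550) = −14685400.
Balance: K_1 + 17600×ρ = K_2, so ρ = (K_2 − K_1)/17600 = 53690600/17600 = 3050 kg/m³.

3050 kg/m³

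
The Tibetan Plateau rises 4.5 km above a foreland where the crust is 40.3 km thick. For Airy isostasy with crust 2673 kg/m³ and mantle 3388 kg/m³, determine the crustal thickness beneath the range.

61.6 km

Root depth r = h ρ_c / (ρ_m − ρ_c) = 4.5 km × 2673 / 715 = 16.82 km.
Total thickness = T + h + r = 40.3 km + 4.5 km + 16.82 km = 61.6 km.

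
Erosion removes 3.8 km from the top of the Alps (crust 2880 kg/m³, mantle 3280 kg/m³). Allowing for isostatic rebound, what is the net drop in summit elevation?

Rebound u = e ρ_c/ρ_m = 3.8 km × 2880/3280 = 3.337 km.
Net surface drop = e − u = 3.8 km − 3.337 km = e (ρ_m − ρ_c)/ρ_m = 0.463 km.

0.463 km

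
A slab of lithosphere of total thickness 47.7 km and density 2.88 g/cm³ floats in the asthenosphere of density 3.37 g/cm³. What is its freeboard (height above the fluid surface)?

Floating equilibrium: submerged depth d = t ρ_obj/ρ_fluid = 47.7 km × 2.88/3.37 = 40.76 km.
Freeboard = t − d = 47.7 km − 40.76 km = 6.94 km.

6.94 km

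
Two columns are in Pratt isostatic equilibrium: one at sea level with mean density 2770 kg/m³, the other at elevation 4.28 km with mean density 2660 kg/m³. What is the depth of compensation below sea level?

103 km

ρ_ref D = ρ (D + h) → D (ρ_ref − ρ) = ρ h.
D = ρ h/(ρ_ref − ρ) = 2660 × 4.28 km/(2770 − 2660) = 103 km.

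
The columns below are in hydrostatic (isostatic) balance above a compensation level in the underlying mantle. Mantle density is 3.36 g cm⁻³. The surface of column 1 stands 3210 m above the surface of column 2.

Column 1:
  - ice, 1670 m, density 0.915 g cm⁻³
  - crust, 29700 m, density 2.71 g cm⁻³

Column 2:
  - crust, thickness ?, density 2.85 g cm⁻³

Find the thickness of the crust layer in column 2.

Take the compensation level at the base of the deeper column (depth z_c below the surface of column 1) and equate Σ ρ_i t_i down to z_c; mantle fills any gap and the z_c terms cancel.
Column 1: 1670×0.915 + 29700×2.71 + (z_c − 31370)×3.36
Column 2: 3210×0 + x×2.85 + (z_c − 3210 − 0 − x)×3.36
The z_c×3.36 term appears on both sides and cancels. Collect the known terms of each column as K = Σ(ρt)_known − 3.36 × (depth of known layers): K_1 = 82015.05 − 3.36×31370 = −23388.15; K_2 = 0 − 3.36×(3210 + 0) = −10785.6.
Balance: K_1 = K_2 − x×(3.36 − 2.85), so x = (K_2 − K_1)/(3.36 − 2.85) = 12602.6/0.51 = 24700 m.

24700 m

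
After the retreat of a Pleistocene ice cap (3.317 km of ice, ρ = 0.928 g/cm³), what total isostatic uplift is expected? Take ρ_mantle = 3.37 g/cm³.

Removing the load lets mantle flow back in; uplift u satisfies ρ_ice t = ρ_m u.
u = t ρ_ice/ρ_m = 3.317 km × 0.928/3.37 = 0.913 km.

0.913 km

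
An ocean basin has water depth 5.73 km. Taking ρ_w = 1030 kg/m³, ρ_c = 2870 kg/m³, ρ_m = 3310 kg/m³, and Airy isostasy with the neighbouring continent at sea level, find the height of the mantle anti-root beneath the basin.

24 km

By Archimedes' principle applied to the lithosphere: replacing crust with seawater at the top is compensated by replacing crust with mantle at the base: d (ρ_c − ρ_w) = a (ρ_m − ρ_c).
a = d (ρ_c − ρ_w)/(ρ_m − ρ_c) = 5.73 km × 1840/440 = 24 km.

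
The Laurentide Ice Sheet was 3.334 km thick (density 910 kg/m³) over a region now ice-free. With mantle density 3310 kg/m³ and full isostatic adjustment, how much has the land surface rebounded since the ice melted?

Removing the load lets mantle flow back in; uplift u satisfies ρ_ice t = ρ_m u.
u = t ρ_ice/ρ_m = 3.334 km × 910/3310 = 0.917 km.

0.917 km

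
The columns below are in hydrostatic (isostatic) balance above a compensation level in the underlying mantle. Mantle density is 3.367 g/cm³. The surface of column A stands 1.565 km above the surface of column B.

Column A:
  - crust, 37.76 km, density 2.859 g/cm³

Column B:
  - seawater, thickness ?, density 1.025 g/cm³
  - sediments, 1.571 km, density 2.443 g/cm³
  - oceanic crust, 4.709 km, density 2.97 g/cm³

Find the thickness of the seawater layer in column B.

4.52 km

Take the compensation level at the base of the deeper column (depth z_c below the surface of column A) and equate Σ ρ_i t_i down to z_c; mantle fills any gap and the z_c terms cancel.
Column A: 37.76×2.859 + (z_c − 37.76)×3.367
Column B: 1.565×0 + x×1.025 + 1.571×2.443 + 4.709×2.97 + (z_c − 1.565 − 6.28 − x)×3.367
The z_c×3.367 term appears on both sides and cancels. Collect the known terms of each column as K = Σ(ρt)_known − 3.367 × (depth of known layers): K_A = 107.95584 − 3.367×37.76 = −19.18208; K_B = 17.823683 − 3.367×(1.565 + 6.28) = −8.590432.
Balance: K_A = K_B − x×(3.367 − 1.025), so x = (K_B − K_A)/(3.367 − 1.025) = 10.5916/2.342 = 4.52 km.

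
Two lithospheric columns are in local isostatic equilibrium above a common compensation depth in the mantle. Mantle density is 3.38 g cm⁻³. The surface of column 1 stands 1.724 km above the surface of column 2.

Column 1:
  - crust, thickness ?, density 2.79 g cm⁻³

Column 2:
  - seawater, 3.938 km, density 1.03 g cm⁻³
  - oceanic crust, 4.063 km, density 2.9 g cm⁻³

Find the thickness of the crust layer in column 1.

28.9 km

Take the compensation level at the base of the deeper column (depth z_c below the surface of column 1) and equate Σ ρ_i t_i down to z_c; mantle fills any gap and the z_c terms cancel.
Column 1: x×2.79 + (z_c − 0 − x)×3.38
Column 2: 1.724×0 + 3.938×1.03 + 4.063×2.9 + (z_c − 1.724 − 8.001)×3.38
The z_c×3.38 term appears on both sides and cancels. Collect the known terms of each column as K = Σ(ρt)_known − 3.38 × (depth of known layers): K_1 = 0 − 3.38×0 = 0; K_2 = 15.83884 − 3.38×(1.724 + 8.001) = −17.03166.
Balance: K_1 − x×(3.38 − 2.79) = K_2, so x = (K_1 − K_2)/(3.38 − 2.79) = 17.0317/0.59 = 28.9 km.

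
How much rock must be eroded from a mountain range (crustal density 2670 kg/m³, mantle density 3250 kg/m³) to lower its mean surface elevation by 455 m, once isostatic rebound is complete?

2550 m

Net drop Δ = e − u = e − e ρ_c/ρ_m = e (ρ_m − ρ_c)/ρ_m.
e = Δ ρ_m/(ρ_m − ρ_c) = 455 m × 3250/580 = 2550 m.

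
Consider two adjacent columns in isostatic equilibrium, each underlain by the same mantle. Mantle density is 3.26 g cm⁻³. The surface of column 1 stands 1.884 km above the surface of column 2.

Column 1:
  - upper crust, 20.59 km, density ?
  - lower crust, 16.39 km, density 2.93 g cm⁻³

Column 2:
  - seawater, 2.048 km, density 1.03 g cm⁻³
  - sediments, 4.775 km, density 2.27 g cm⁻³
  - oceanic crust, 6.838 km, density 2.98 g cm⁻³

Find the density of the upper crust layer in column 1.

Take the compensation level at the base of the deeper column (depth z_c below the surface of column 1) and equate Σ ρ_i t_i down to z_c; mantle fills any gap and the z_c terms cancel.
Column 1: 20.59×ρ + 16.39×2.93 + (z_c − 36.98)×3.26
Column 2: 1.884×0 + 2.048×1.03 + 4.775×2.27 + 6.838×2.98 + (z_c − 1.884 − 13.661)×3.26
The z_c×3.26 term appears on both sides and cancels. Collect the known terms of each column as K = Σ(ρt)_known − 3.26 × (depth of known layers): K_1 = 48.0227 − 3.26×36.98 = −72.5321; K_2 = 33.32593 − 3.26×(1.884 + 13.661) = −17.35077.
Balance: K_1 + 20.59×ρ = K_2, so ρ = (K_2 − K_1)/20.59 = 55.1813/20.59 = 2.68 g cm⁻³.

2.68 g cm⁻³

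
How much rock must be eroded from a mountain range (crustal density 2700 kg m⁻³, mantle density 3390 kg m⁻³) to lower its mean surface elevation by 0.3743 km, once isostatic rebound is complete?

Net drop Δ = e − u = e − e ρ_c/ρ_m = e (ρ_m − ρ_c)/ρ_m.
e = Δ ρ_m/(ρ_m − ρ_c) = 0.3743 km × 3390/690 = 1.84 km.

1.84 km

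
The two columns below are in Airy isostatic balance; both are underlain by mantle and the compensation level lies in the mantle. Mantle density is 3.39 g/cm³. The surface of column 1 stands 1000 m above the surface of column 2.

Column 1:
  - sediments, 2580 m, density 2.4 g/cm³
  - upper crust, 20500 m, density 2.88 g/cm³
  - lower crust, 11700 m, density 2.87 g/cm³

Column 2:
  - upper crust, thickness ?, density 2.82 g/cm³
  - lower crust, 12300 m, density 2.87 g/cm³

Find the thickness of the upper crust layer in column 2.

Take the compensation level at the base of the deeper column (depth z_c below the surface of column 1) and equate Σ ρ_i t_i down to z_c; mantle fills any gap and the z_c terms cancel.
Column 1: 2580×2.4 + 20500×2.88 + 11700×2.87 + (z_c − 34780)×3.39
Column 2: 1000×0 + x×2.82 + 12300×2.87 + (z_c − 1000 − 12300 − x)×3.39
The z_c×3.39 term appears on both sides and cancels. Collect the known terms of each column as K = Σ(ρt)_known − 3.39 × (depth of known layers): K_1 = 98811 − 3.39×34780 = −19093.2; K_2 = 35301 − 3.39×(1000 + 12300) = −9786.
Balance: K_1 = K_2 − x×(3.39 − 2.82), so x = (K_2 − K_1)/(3.39 − 2.82) = 9307.2/0.57 = 16300 m.

16300 m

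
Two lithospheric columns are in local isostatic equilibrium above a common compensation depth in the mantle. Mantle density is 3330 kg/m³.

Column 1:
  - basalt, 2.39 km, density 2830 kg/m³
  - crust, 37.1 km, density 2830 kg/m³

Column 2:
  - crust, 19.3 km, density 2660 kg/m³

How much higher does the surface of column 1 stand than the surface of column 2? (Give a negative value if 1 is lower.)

For any compensation level in the mantle, the mantle terms cancel and isostasy reduces to e = (Σt_1 − Σt_2) − (Σ(ρt)_1 − Σ(ρt)_2) / ρ_m.
Σt_1 = 39.49 km; Σt_2 = 19.3 km; Σ(ρt)_1 = 111756.7; Σ(ρt)_2 = 51338 (in km·kg/m³).
e = (39.49 − 19.3) − (111756.7 − 51338) / 3330 = 2.05 km.

2.05 km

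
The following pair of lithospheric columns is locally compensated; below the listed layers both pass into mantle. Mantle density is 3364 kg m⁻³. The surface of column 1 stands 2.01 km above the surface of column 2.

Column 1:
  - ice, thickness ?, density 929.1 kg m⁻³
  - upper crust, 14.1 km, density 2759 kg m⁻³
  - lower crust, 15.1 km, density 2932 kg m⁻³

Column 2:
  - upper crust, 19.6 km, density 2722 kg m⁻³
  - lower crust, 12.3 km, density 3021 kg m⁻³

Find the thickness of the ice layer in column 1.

Take the compensation level at the base of the deeper column (depth z_c below the surface of column 1) and equate Σ ρ_i t_i down to z_c; mantle fills any gap and the z_c terms cancel.
Column 1: x×929.1 + 14.1×2759 + 15.1×2932 + (z_c − 29.2 − x)×3364
Column 2: 2.01×0 + 19.6×2722 + 12.3×3021 + (z_c − 2.01 − 31.9)×3364
The z_c×3364 term appears on both sides and cancels. Collect the known terms of each column as K = Σ(ρt)_known − 3364 × (depth of known layers): K_1 = 83175.1 − 3364×29.2 = −15053.7; K_2 = 90509.5 − 3364×(2.01 + 31.9) = −23563.74.
Balance: K_1 − x×(3364 − 929.1) = K_2, so x = (K_1 − K_2)/(3364 − 929.1) = 8510.04/2434.9 = 3.5 km.

3.5 km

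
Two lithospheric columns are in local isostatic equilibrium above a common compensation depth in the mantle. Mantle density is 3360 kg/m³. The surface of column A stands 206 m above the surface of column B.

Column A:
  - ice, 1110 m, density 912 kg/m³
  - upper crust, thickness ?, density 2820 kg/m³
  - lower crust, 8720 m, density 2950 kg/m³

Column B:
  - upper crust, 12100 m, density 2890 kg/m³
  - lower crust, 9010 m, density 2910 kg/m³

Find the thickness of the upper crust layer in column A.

Take the compensation level at the base of the deeper column (depth z_c below the surface of column A) and equate Σ ρ_i t_i down to z_c; mantle fills any gap and the z_c terms cancel.
Column A: 1110×912 + x×2820 + 8720×2950 + (z_c − 9830 − x)×3360
Column B: 206×0 + 12100×2890 + 9010×2910 + (z_c − 206 − 21110)×3360
The z_c×3360 term appears on both sides and cancels. Collect the known terms of each column as K = Σ(ρt)_known − 3360 × (depth of known layers): K_A = 26736320 − 3360×9830 = −6292480; K_B = 61188100 − 3360×(206 + 21110) = −10433660.
Balance: K_A − x×(3360 − 2820) = K_B, so x = (K_A − K_B)/(3360 − 2820) = 4141180/540 = 7670 m.

7670 m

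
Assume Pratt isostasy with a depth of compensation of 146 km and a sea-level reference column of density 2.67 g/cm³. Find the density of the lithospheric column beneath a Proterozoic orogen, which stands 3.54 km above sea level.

Pratt balance: ρ_ref D = ρ (D + h).
ρ = ρ_ref D/(D + h) = 2.67 × 146 km/(146 km + 3.54 km) = 2.61 g/cm³.

2.61 g/cm³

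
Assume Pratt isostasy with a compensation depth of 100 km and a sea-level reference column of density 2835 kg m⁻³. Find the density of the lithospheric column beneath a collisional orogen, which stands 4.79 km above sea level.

Pratt balance: ρ_ref D = ρ (D + h).
ρ = ρ_ref D/(D + h) = 2835 × 100 km/(100 km + 4.79 km) = 2710 kg m⁻³.

2710 kg m⁻³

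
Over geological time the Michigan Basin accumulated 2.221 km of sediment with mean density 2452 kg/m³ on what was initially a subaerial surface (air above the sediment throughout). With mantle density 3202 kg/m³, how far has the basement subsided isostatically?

1.7 km

Subaerial load: s = t ρ_sed / ρ_m = 2.221 km × 2452/3202 = 1.7 km.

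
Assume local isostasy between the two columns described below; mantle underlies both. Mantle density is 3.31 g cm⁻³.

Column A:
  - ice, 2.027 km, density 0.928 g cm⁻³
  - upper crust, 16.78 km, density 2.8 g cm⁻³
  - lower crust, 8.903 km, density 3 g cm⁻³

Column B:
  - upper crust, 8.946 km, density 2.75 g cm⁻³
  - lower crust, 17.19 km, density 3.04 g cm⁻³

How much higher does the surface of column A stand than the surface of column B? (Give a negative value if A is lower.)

For any compensation level in the mantle, the mantle terms cancel and isostasy reduces to e = (Σt_A − Σt_B) − (Σ(ρt)_A − Σ(ρt)_B) / ρ_m.
Σt_A = 27.71 km; Σt_B = 26.136 km; Σ(ρt)_A = 75.574056; Σ(ρt)_B = 76.8591 (in km·g cm⁻³).
e = (27.71 − 26.136) − (75.574056 − 76.8591) / 3.31 = 1.96 km.

1.96 km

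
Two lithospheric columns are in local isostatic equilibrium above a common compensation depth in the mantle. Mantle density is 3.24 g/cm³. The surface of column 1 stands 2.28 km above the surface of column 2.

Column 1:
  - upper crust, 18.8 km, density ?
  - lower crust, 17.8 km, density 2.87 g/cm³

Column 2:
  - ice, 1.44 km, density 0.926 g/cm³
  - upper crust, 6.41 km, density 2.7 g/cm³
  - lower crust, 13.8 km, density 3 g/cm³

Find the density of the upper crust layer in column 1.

2.66 g/cm³

Take the compensation level at the base of the deeper column (depth z_c below the surface of column 1) and equate Σ ρ_i t_i down to z_c; mantle fills any gap and the z_c terms cancel.
Column 1: 18.8×ρ + 17.8×2.87 + (z_c − 36.6)×3.24
Column 2: 2.28×0 + 1.44×0.926 + 6.41×2.7 + 13.8×3 + (z_c − 2.28 − 21.65)×3.24
The z_c×3.24 term appears on both sides and cancels. Collect the known terms of each column as K = Σ(ρt)_known − 3.24 × (depth of known layers): K_1 = 51.086 − 3.24×36.6 = −67.498; K_2 = 60.04044 − 3.24×(2.28 + 21.65) = −17.49276.
Balance: K_1 + 18.8×ρ = K_2, so ρ = (K_2 − K_1)/18.8 = 50.0052/18.8 = 2.66 g/cm³.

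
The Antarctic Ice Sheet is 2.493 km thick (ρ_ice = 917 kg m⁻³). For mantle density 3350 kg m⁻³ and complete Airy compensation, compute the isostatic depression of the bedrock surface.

0.682 km

In Airy isostatic equilibrium: the ice load ρ_ice t is balanced by mantle displaced below, ρ_m s.
s = t ρ_ice / ρ_m = 2.493 km × 917/3350 = 0.682 km.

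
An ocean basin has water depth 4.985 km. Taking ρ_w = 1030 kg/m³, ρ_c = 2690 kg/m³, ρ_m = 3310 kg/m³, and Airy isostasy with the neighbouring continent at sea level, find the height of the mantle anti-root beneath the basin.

13.3 km

Balancing pressure at the compensation depth: replacing crust with seawater at the top is compensated by replacing crust with mantle at the base: d (ρ_c − ρ_w) = a (ρ_m − ρ_c).
a = d (ρ_c − ρ_w)/(ρ_m − ρ_c) = 4.985 km × 1660/620 = 13.3 km.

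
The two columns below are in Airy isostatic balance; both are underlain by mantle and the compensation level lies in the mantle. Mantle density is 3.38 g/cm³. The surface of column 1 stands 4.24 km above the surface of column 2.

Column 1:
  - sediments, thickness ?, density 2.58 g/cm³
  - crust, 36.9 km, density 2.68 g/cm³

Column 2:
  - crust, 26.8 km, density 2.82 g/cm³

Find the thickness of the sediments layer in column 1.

Take the compensation level at the base of the deeper column (depth z_c below the surface of column 1) and equate Σ ρ_i t_i down to z_c; mantle fills any gap and the z_c terms cancel.
Column 1: x×2.58 + 36.9×2.68 + (z_c − 36.9 − x)×3.38
Column 2: 4.24×0 + 26.8×2.82 + (z_c − 4.24 − 26.8)×3.38
The z_c×3.38 term appears on both sides and cancels. Collect the known terms of each column as K = Σ(ρt)_known − 3.38 × (depth of known layers): K_1 = 98.892 − 3.38×36.9 = −25.83; K_2 = 75.576 − 3.38×(4.24 + 26.8) = −29.3392.
Balance: K_1 − x×(3.38 − 2.58) = K_2, so x = (K_1 − K_2)/(3.38 − 2.58) = 3.5092/0.8 = 4.39 km.

4.39 km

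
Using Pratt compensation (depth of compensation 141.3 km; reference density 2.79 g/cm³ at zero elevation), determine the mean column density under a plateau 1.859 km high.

Pratt balance: ρ_ref D = ρ (D + h).
ρ = ρ_ref D/(D + h) = 2.79 × 141.3 km/(141.3 km + 1.859 km) = 2.75 g/cm³.

2.75 g/cm³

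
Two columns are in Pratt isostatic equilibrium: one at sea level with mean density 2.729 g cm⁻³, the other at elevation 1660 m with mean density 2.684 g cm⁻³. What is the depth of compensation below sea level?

99000 m

ρ_ref D = ρ (D + h) → D (ρ_ref − ρ) = ρ h.
D = ρ h/(ρ_ref − ρ) = 2.684 × 1660 m/(2.729 − 2.684) = 99000 m.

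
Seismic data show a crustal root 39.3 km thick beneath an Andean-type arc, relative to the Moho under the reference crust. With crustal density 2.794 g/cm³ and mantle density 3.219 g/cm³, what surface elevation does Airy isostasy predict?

For local isostatic compensation: ρ_c h = (ρ_m − ρ_c) r.
h = r (ρ_m − ρ_c) / ρ_c = 39.3 km × (3.219 − 2.794) / 2.794 = 5.98 km.

5.98 km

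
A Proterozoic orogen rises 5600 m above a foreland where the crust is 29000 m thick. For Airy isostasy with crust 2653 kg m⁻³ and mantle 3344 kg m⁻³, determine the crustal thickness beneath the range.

56100 m

Root depth r = h ρ_c / (ρ_m − ρ_c) = 5600 m × 2653 / 691 = 21500 m.
Total thickness = T + h + r = 29000 m + 5600 m + 21500 m = 56100 m.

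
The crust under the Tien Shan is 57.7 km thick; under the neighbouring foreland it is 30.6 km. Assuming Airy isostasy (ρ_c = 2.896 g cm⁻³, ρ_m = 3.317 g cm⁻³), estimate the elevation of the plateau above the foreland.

3.44 km

Excess crust Δ = 57.7 km − 30.6 km = 27.1 km, split between elevation h and root r with h + r = Δ.
Airy balance ρ_c h = (ρ_m − ρ_c) r gives r = h ρ_c/(ρ_m − ρ_c), so h (1 + ρ_c/(ρ_m − ρ_c)) = Δ, i.e. h = Δ (ρ_m − ρ_c)/ρ_m.
h = 27.1 km × 0.421/3.317 = 3.44 km.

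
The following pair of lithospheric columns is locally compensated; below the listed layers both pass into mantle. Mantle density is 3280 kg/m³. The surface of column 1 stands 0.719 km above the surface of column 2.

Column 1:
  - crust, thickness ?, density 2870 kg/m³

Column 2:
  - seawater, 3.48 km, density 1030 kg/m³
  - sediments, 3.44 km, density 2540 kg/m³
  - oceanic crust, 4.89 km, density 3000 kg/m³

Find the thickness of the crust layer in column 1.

Take the compensation level at the base of the deeper column (depth z_c below the surface of column 1) and equate Σ ρ_i t_i down to z_c; mantle fills any gap and the z_c terms cancel.
Column 1: x×2870 + (z_c − 0 − x)×3280
Column 2: 0.719×0 + 3.48×1030 + 3.44×2540 + 4.89×3000 + (z_c − 0.719 − 11.81)×3280
The z_c×3280 term appears on both sides and cancels. Collect the known terms of each column as K = Σ(ρt)_known − 3280 × (depth of known layers): K_1 = 0 − 3280×0 = 0; K_2 = 26992 − 3280×(0.719 + 11.81) = −14103.12.
Balance: K_1 − x×(3280 − 2870) = K_2, so x = (K_1 − K_2)/(3280 − 2870) = 14103.1/410 = 34.4 km.

34.4 km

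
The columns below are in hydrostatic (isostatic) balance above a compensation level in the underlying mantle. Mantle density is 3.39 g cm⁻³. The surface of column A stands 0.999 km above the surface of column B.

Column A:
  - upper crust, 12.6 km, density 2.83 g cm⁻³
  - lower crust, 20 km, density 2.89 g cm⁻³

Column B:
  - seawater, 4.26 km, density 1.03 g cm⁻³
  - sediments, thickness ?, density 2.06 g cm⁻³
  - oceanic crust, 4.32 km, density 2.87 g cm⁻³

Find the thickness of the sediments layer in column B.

1.03 km

Take the compensation level at the base of the deeper column (depth z_c below the surface of column A) and equate Σ ρ_i t_i down to z_c; mantle fills any gap and the z_c terms cancel.
Column A: 12.6×2.83 + 20×2.89 + (z_c − 32.6)×3.39
Column B: 0.999×0 + 4.26×1.03 + x×2.06 + 4.32×2.87 + (z_c − 0.999 − 8.58 − x)×3.39
The z_c×3.39 term appears on both sides and cancels. Collect the known terms of each column as K = Σ(ρt)_known − 3.39 × (depth of known layers): K_A = 93.458 − 3.39×32.6 = −17.056; K_B = 16.7862 − 3.39×(0.999 + 8.58) = −15.68661.
Balance: K_A = K_B − x×(3.39 − 2.06), so x = (K_B − K_A)/(3.39 − 2.06) = 1.36939/1.33 = 1.03 km.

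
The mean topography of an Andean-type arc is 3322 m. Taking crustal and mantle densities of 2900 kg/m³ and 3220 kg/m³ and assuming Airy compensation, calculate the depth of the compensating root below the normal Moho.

In Airy isostatic equilibrium: the weight of the topography is balanced by the buoyancy of the root, ρ_c h = (ρ_m − ρ_c) r.
r = h · ρ_c / (ρ_m − ρ_c) = 3322 m × 2900 / (3220 − 2900) = 30100 m.

30100 m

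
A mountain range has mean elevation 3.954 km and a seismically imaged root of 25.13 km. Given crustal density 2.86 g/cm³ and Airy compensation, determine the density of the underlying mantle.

3.31 g/cm³

Airy balance: ρ_c h = (ρ_m − ρ_c) r → ρ_m = ρ_c (1 + h/r).
ρ_m = 2.86 × (1 + 3.954 km/25.13 km) = 3.31 g/cm³.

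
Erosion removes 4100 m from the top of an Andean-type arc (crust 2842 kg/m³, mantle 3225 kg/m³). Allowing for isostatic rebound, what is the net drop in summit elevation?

487 m

Rebound u = e ρ_c/ρ_m = 4100 m × 2842/3225 = 3613 m.
Net surface drop = e − u = 4100 m − 3613 m = e (ρ_m − ρ_c)/ρ_m = 487 m.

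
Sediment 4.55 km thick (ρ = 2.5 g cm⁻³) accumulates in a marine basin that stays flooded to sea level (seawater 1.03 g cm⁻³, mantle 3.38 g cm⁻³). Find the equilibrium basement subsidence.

2.85 km

Submarine loading: the sediment displaces seawater, and the subsidence is in turn flooded, so s (ρ_m − ρ_w) = t (ρ_sed − ρ_w).
s = 4.55 km × (2.5 − 1.03) / (3.38 − 1.03) = 2.85 km.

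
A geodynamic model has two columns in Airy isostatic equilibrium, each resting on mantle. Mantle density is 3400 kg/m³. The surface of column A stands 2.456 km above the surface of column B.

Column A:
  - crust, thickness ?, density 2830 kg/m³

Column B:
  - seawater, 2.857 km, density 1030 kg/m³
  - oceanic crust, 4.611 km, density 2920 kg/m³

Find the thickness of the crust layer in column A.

30.4 km

Take the compensation level at the base of the deeper column (depth z_c below the surface of column A) and equate Σ ρ_i t_i down to z_c; mantle fills any gap and the z_c terms cancel.
Column A: x×2830 + (z_c − 0 − x)×3400
Column B: 2.456×0 + 2.857×1030 + 4.611×2920 + (z_c − 2.456 − 7.468)×3400
The z_c×3400 term appears on both sides and cancels. Collect the known terms of each column as K = Σ(ρt)_known − 3400 × (depth of known layers): K_A = 0 − 3400×0 = 0; K_B = 16406.83 − 3400×(2.456 + 7.468) = −17334.77.
Balance: K_A − x×(3400 − 2830) = K_B, so x = (K_A − K_B)/(3400 − 2830) = 17334.8/570 = 30.4 km.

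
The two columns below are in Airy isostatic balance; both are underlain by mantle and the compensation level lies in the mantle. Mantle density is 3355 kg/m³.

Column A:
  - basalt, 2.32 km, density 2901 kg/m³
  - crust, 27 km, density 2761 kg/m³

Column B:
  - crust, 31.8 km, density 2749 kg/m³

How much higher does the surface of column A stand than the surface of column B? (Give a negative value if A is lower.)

For any compensation level in the mantle, the mantle terms cancel and isostasy reduces to e = (Σt_A − Σt_B) − (Σ(ρt)_A − Σ(ρt)_B) / ρ_m.
Σt_A = 29.32 km; Σt_B = 31.8 km; Σ(ρt)_A = 81277.32; Σ(ρt)_B = 87418.2 (in km·kg/m³).
e = (29.32 − 31.8) − (81277.32 − 87418.2) / 3355 = −0.65 km.

−0.65 km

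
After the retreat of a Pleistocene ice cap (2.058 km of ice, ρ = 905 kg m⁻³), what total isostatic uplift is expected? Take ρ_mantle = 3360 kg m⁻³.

0.554 km

Removing the load lets mantle flow back in; uplift u satisfies ρ_ice t = ρ_m u.
u = t ρ_ice/ρ_m = 2.058 km × 905/3360 = 0.554 km.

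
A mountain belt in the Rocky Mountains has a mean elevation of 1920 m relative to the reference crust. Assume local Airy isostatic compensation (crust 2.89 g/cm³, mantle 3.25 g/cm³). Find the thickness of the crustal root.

Equating mass per unit area of the two columns: the weight of the topography is balanced by the buoyancy of the root, ρ_c h = (ρ_m − ρ_c) r.
r = h · ρ_c / (ρ_m − ρ_c) = 1920 m × 2.89 / (3.25 − 2.89) = 15400 m.

15400 m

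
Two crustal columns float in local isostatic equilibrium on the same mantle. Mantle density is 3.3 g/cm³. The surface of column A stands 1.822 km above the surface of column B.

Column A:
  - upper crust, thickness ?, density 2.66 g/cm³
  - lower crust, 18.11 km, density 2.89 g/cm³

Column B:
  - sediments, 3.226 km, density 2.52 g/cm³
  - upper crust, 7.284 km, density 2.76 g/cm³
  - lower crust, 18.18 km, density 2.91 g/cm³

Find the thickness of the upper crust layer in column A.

Take the compensation level at the base of the deeper column (depth z_c below the surface of column A) and equate Σ ρ_i t_i down to z_c; mantle fills any gap and the z_c terms cancel.
Column A: x×2.66 + 18.11×2.89 + (z_c − 18.11 − x)×3.3
Column B: 1.822×0 + 3.226×2.52 + 7.284×2.76 + 18.18×2.91 + (z_c − 1.822 − 28.69)×3.3
The z_c×3.3 term appears on both sides and cancels. Collect the known terms of each column as K = Σ(ρt)_known − 3.3 × (depth of known layers): K_A = 52.3379 − 3.3×18.11 = −7.4251; K_B = 81.13716 − 3.3×(1.822 + 28.69) = −19.55244.
Balance: K_A − x×(3.3 − 2.66) = K_B, so x = (K_A − K_B)/(3.3 − 2.66) = 12.1273/0.64 = 18.9 km.

18.9 km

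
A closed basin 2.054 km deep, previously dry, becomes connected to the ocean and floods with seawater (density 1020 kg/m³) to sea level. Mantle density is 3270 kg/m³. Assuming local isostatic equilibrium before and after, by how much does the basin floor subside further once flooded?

After flooding the water column is d + s deep. Its weight must equal the weight of mantle displaced by the extra subsidence s: (d + s) ρ_w = s ρ_m.
s = d ρ_w / (ρ_m − ρ_w) = 2.054 km × 1020/(3270 − 1020) = 0.931 km.

0.931 km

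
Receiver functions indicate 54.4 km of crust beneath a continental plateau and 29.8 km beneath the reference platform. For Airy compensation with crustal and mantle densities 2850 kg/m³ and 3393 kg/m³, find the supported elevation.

Excess crust Δ = 54.4 km − 29.8 km = 24.6 km, split between elevation h and root r with h + r = Δ.
Airy balance ρ_c h = (ρ_m − ρ_c) r gives r = h ρ_c/(ρ_m − ρ_c), so h (1 + ρ_c/(ρ_m − ρ_c)) = Δ, i.e. h = Δ (ρ_m − ρ_c)/ρ_m.
h = 24.6 km × 543/3393 = 3.94 km.

3.94 km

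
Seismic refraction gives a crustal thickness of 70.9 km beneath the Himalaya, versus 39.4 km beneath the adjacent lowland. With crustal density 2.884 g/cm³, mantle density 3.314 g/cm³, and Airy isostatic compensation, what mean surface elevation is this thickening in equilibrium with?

4.09 km

Excess crust Δ = 70.9 km − 39.4 km = 31.5 km, split between elevation h and root r with h + r = Δ.
Airy balance ρ_c h = (ρ_m − ρ_c) r gives r = h ρ_c/(ρ_m − ρ_c), so h (1 + ρ_c/(ρ_m − ρ_c)) = Δ, i.e. h = Δ (ρ_m − ρ_c)/ρ_m.
h = 31.5 km × 0.43/3.314 = 4.09 km.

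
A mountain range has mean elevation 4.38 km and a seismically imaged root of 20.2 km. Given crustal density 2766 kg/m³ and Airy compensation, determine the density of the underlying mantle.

3370 kg/m³

Airy balance: ρ_c h = (ρ_m − ρ_c) r → ρ_m = ρ_c (1 + h/r).
ρ_m = 2766 × (1 + 4.38 km/20.2 km) = 3370 kg/m³.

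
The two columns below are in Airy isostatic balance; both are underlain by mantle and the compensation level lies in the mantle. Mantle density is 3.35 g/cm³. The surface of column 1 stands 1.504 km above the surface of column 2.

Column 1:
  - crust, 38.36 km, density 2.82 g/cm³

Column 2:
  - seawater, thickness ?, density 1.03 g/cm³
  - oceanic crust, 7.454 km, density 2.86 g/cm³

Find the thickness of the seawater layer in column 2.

5.02 km

Take the compensation level at the base of the deeper column (depth z_c below the surface of column 1) and equate Σ ρ_i t_i down to z_c; mantle fills any gap and the z_c terms cancel.
Column 1: 38.36×2.82 + (z_c − 38.36)×3.35
Column 2: 1.504×0 + x×1.03 + 7.454×2.86 + (z_c − 1.504 − 7.454 − x)×3.35
The z_c×3.35 term appears on both sides and cancels. Collect the known terms of each column as K = Σ(ρt)_known − 3.35 × (depth of known layers): K_1 = 108.1752 − 3.35×38.36 = −20.3308; K_2 = 21.31844 − 3.35×(1.504 + 7.454) = −8.69086.
Balance: K_1 = K_2 − x×(3.35 − 1.03), so x = (K_2 − K_1)/(3.35 − 1.03) = 11.6399/2.32 = 5.02 km.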